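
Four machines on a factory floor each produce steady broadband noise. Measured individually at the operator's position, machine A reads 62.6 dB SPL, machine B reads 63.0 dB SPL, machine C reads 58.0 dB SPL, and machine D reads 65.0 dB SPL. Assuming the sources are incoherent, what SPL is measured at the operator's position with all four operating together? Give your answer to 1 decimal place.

68.8 dB SPL

Uncorrelated sources add in intensity (power), not in dB.
L_total = 10·log₁₀(10^(62.6/10) + 10^(63.0/10) + 10^(58.0/10) + 10^(65.0/10)) = 10·log₁₀(7608000) = 68.8 dB SPL.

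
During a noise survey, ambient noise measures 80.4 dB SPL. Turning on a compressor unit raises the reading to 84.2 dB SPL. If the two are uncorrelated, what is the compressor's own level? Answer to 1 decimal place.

81.9 dB SPL

Subtract intensities: L_src = 10·log₁₀(10^(L_total/10) − 10^(L_bg/10)).
L_src = 10·log₁₀(10^(84.2/10) − 10^(80.4/10)) = 10·log₁₀(153400000) = 81.9 dB SPL.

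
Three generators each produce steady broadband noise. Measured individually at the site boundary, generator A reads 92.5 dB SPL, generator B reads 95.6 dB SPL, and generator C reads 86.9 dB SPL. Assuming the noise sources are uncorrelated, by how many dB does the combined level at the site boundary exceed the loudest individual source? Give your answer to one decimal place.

2.1 dB

Incoherent sources sum as intensities:
L_total = 10·log₁₀(10^(92.5/10) + 10^(95.6/10) + 10^(86.9/10)) = 97.71 dB SPL.
Excess over the loudest (95.6 dB): 97.71 − 95.6 = 2.1 dB.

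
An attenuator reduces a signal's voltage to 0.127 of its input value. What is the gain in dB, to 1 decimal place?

-17.9 dB

Voltage ratio → dB uses the 20·log₁₀ form:
20·log₁₀(0.127) = -17.9 dB.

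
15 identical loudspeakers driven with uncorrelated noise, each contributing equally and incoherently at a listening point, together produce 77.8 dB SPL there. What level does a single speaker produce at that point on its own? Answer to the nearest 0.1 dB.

15 equal incoherent sources add 10·log₁₀(15) = 11.76 dB over one source.
L_one = 77.8 − 11.76 = 66.0 dB SPL.

66.0 dB SPL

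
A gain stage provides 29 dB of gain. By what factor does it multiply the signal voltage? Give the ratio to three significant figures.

28.2

Voltage ratio = 10^(dB/20).
10^(29/20) = 10^(1.450) = 28.2.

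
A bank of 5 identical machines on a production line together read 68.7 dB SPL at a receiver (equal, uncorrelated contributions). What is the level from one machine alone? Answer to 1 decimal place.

5 equal incoherent sources add 10·log₁₀(5) = 6.99 dB over one source.
L_one = 68.7 − 6.99 = 61.7 dB SPL.

61.7 dB SPL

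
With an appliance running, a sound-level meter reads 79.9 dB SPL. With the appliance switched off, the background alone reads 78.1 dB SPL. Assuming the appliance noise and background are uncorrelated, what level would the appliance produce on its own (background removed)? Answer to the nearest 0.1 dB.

75.2 dB SPL

Remove the background by subtracting linear intensities:
L_src = 10·log₁₀(10^(79.9/10) − 10^(78.1/10)) = 10·log₁₀(33160000) = 75.2 dB SPL.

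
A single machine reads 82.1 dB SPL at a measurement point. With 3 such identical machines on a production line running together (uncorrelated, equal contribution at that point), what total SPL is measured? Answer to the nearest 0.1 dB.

3 equal incoherent sources raise the level by 10·log₁₀(3) = 4.77 dB.
L_total = 82.1 + 4.77 = 86.9 dB SPL.

86.9 dB SPL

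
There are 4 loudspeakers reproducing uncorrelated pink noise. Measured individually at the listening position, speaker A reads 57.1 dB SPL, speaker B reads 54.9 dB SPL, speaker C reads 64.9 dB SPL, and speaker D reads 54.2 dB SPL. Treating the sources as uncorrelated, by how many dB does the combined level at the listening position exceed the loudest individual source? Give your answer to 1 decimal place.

1.3 dB

Add the sources as powers (linear), then convert back to dB:
L_total = 10·log₁₀(10^(57.1/10) + 10^(54.9/10) + 10^(64.9/10) + 10^(54.2/10)) = 66.21 dB SPL.
Excess over the loudest (64.9 dB): 66.21 − 64.9 = 1.3 dB.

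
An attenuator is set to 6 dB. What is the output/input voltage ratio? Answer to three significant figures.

Voltage ratio = 10^(dB/20).
10^(-6/20) = 10^(-0.3000) = 0.501.

0.501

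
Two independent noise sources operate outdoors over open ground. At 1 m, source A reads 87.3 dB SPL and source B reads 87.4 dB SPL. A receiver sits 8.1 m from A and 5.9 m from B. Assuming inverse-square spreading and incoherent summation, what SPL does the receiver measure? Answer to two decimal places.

At the listener: L_A = 87.3 − 20·log₁₀(8.1) = 69.130 dB; L_B = 87.4 − 20·log₁₀(5.9) = 71.983 dB.
Combined: 10·log₁₀(10^(69.130/10)+10^(71.983/10)) = 73.80 dB SPL.

73.80 dB SPL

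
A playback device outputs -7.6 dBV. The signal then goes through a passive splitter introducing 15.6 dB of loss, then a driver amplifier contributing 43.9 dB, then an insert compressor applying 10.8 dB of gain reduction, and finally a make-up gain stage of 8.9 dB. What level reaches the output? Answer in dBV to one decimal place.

+18.8 dBV

In dB, series stages simply add:
-7.6 − 15.6 + 43.9 − 10.8 + 8.9 = +18.8 dBV.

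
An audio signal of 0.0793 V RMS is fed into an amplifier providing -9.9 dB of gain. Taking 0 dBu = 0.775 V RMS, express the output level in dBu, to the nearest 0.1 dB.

Input level: 20·log₁₀(0.0793/0.775) = -19.80 dBu.
Output: -19.80 − 9.9 = -29.7 dBu.

-29.7 dBu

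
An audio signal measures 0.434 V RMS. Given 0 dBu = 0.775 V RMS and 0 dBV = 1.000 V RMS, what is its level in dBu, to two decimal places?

dBu = 20·log₁₀(V / 0.775 V).
20·log₁₀(0.434/0.775) = -5.04 dBu.

-5.04 dBu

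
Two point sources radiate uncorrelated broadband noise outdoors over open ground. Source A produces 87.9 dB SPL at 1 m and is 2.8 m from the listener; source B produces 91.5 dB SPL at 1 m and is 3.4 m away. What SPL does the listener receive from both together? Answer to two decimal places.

83.03 dB SPL

At the listener: L_A = 87.9 − 20·log₁₀(2.8) = 78.957 dB; L_B = 91.5 − 20·log₁₀(3.4) = 80.870 dB.
Combined: 10·log₁₀(10^(78.957/10)+10^(80.870/10)) = 83.03 dB SPL.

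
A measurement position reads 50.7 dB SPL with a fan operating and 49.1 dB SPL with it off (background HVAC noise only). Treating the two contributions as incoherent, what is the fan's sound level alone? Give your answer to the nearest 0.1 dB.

Remove the background by subtracting linear intensities:
L_src = 10·log₁₀(10^(50.7/10) − 10^(49.1/10)) = 10·log₁₀(36210) = 45.6 dB SPL.

45.6 dB SPL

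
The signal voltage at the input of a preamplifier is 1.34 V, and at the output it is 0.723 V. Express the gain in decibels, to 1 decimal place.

-5.4 dB

Voltage is an amplitude quantity, so gain = 20·log₁₀(V_out/V_in).
20·log₁₀(0.723/1.34) = 20·log₁₀(0.5396) = -5.4 dB.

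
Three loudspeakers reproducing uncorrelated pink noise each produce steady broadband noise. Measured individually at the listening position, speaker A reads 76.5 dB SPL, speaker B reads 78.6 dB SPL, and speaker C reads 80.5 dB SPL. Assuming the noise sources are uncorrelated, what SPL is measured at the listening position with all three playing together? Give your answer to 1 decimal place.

Add the sources as powers (linear), then convert back to dB:
L_total = 10·log₁₀(10^(76.5/10) + 10^(78.6/10) + 10^(80.5/10)) = 10·log₁₀(229300000) = 83.6 dB SPL.

83.6 dB SPL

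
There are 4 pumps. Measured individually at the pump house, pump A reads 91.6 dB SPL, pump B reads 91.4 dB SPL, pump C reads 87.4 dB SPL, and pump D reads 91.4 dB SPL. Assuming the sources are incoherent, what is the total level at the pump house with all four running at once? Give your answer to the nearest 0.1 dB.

96.8 dB SPL

Add the sources as powers (linear), then convert back to dB:
L_total = 10·log₁₀(10^(91.6/10) + 10^(91.4/10) + 10^(87.4/10) + 10^(91.4/10)) = 10·log₁₀(4756000000) = 96.8 dB SPL.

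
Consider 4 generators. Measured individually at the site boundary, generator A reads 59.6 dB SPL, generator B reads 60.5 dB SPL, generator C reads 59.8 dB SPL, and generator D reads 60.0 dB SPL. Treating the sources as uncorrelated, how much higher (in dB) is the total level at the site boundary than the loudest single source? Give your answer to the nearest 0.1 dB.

5.5 dB

Uncorrelated sources add in intensity (power), not in dB.
L_total = 10·log₁₀(10^(59.6/10) + 10^(60.5/10) + 10^(59.8/10) + 10^(60.0/10)) = 66.01 dB SPL.
Excess over the loudest (60.5 dB): 66.01 − 60.5 = 5.5 dB.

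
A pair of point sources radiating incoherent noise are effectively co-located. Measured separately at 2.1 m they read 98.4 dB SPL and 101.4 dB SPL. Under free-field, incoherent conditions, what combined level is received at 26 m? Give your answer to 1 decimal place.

Combined at 2.1 m: 10·log₁₀(10^(98.4/10)+10^(101.4/10)) = 103.16 dB SPL.
Then apply −20·log₁₀(26/2.1) = -21.86 dB → 81.3 dB SPL.

81.3 dB SPL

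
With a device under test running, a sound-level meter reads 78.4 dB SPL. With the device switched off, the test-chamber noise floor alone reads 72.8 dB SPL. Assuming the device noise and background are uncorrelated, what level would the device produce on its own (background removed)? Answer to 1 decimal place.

Remove the background by subtracting linear intensities:
L_src = 10·log₁₀(10^(78.4/10) − 10^(72.8/10)) = 10·log₁₀(50130000) = 77.0 dB SPL.

77.0 dB SPL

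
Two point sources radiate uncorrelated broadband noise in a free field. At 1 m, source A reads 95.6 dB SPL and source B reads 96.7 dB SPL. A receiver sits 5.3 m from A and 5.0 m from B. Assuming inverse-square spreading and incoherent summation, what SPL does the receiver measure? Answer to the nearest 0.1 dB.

85.0 dB SPL

At the listener: L_A = 95.6 − 20·log₁₀(5.3) = 81.11 dB; L_B = 96.7 − 20·log₁₀(5.0) = 82.72 dB.
Combined: 10·log₁₀(10^(81.11/10)+10^(82.72/10)) = 85.0 dB SPL.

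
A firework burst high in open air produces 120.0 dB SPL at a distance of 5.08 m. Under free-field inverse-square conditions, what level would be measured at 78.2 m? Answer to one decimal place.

For a point source in a free field, ΔL = −20·log₁₀(d₂/d₁).
ΔL = −20·log₁₀(78.2/5.08) = -23.75 dB, so L₂ = 120.0 + (-23.75) = 96.3 dB SPL.

96.3 dB SPL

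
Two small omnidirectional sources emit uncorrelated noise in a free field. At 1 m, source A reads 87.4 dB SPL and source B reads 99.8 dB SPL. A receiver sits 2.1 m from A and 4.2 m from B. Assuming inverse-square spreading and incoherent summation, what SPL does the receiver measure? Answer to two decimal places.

At the listener: L_A = 87.4 − 20·log₁₀(2.1) = 80.956 dB; L_B = 99.8 − 20·log₁₀(4.2) = 87.335 dB.
Combined: 10·log₁₀(10^(80.956/10)+10^(87.335/10)) = 88.23 dB SPL.

88.23 dB SPL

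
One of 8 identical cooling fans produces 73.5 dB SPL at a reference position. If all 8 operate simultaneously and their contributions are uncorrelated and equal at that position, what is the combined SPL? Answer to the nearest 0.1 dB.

82.5 dB SPL

8 equal incoherent sources raise the level by 10·log₁₀(8) = 9.03 dB.
L_total = 73.5 + 9.03 = 82.5 dB SPL.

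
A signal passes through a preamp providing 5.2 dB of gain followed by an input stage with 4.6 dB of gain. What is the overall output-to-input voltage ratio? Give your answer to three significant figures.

Net gain = 5.2 + 4.6 = 9.8 dB.
Voltage ratio = 10^(9.8/20) = 3.09.

3.09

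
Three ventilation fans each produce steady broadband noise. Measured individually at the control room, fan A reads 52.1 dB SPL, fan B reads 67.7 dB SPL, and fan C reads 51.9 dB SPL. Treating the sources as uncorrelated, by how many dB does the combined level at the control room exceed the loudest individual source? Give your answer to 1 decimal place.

0.2 dB

Add the sources as powers (linear), then convert back to dB:
L_total = 10·log₁₀(10^(52.1/10) + 10^(67.7/10) + 10^(51.9/10)) = 67.93 dB SPL.
Excess over the loudest (67.7 dB): 67.93 − 67.7 = 0.2 dB.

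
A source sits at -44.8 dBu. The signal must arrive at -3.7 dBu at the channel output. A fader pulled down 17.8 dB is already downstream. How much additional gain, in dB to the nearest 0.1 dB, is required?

The required make-up gain is the shortfall in the dB sum.
G = -3.7 − (-44.8) + 17.8 = 58.9 dB.

58.9 dB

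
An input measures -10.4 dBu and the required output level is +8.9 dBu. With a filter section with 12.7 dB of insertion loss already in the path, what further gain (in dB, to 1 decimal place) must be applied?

The required make-up gain is the shortfall in the dB sum.
G = +8.9 − (-10.4) + 12.7 = 32.0 dB.

32.0 dB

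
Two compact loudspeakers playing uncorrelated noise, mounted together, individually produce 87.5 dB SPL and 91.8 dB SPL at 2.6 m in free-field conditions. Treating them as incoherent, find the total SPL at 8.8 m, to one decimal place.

82.6 dB SPL

Combined at 2.6 m: 10·log₁₀(10^(87.5/10)+10^(91.8/10)) = 93.17 dB SPL.
Then apply −20·log₁₀(8.8/2.6) = -10.59 dB → 82.6 dB SPL.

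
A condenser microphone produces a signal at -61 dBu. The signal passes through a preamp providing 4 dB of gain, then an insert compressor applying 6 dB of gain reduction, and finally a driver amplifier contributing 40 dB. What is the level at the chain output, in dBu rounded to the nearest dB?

Gain stages sum in dB:
-61 + 4 − 6 + 40 = -23 dBu.

-23 dBu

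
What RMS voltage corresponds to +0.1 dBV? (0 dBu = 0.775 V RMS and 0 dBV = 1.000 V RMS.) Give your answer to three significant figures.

1.01 V

V = 1.000 V × 10^(+0.1/20).
= 1.000 × 1.012 = 1.01 V.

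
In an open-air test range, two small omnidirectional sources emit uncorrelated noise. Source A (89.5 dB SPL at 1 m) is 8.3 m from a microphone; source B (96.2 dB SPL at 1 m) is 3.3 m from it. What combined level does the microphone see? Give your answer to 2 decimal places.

At the listener: L_A = 89.5 − 20·log₁₀(8.3) = 71.118 dB; L_B = 96.2 − 20·log₁₀(3.3) = 85.830 dB.
Combined: 10·log₁₀(10^(71.118/10)+10^(85.830/10)) = 85.97 dB SPL.

85.97 dB SPL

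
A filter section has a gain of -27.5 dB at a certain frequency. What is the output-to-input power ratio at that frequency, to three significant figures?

Power ratio = 10^(dB/10).
10^(-27.5/10) = 10^(-2.750) = 0.00178.

0.00178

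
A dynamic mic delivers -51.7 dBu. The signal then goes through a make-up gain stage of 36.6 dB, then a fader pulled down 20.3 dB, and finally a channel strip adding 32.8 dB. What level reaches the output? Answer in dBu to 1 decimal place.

-2.6 dBu

In dB, series stages simply add:
-51.7 + 36.6 − 20.3 + 32.8 = -2.6 dBu.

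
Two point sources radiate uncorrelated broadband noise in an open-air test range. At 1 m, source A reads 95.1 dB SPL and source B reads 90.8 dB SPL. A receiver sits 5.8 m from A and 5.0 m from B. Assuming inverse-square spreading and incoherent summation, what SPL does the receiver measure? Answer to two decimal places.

81.59 dB SPL

At the listener: L_A = 95.1 − 20·log₁₀(5.8) = 79.831 dB; L_B = 90.8 − 20·log₁₀(5.0) = 76.821 dB.
Combined: 10·log₁₀(10^(79.831/10)+10^(76.821/10)) = 81.59 dB SPL.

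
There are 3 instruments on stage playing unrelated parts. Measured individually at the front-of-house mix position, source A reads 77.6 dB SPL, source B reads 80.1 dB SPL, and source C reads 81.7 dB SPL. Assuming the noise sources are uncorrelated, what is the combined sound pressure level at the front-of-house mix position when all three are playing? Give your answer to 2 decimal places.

84.88 dB SPL

Uncorrelated sources add in intensity (power), not in dB.
L_total = 10·log₁₀(10^(77.6/10) + 10^(80.1/10) + 10^(81.7/10)) = 10·log₁₀(307800000) = 84.88 dB SPL.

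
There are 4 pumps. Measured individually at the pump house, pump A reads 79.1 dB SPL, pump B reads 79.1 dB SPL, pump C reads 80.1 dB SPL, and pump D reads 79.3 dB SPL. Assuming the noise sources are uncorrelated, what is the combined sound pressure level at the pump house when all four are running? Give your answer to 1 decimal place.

Uncorrelated sources add in intensity (power), not in dB.
L_total = 10·log₁₀(10^(79.1/10) + 10^(79.1/10) + 10^(80.1/10) + 10^(79.3/10)) = 10·log₁₀(350000000) = 85.4 dB SPL.

85.4 dB SPL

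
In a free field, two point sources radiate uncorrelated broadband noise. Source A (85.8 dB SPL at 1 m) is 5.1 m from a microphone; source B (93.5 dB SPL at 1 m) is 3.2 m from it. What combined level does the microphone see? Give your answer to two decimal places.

At the listener: L_A = 85.8 − 20·log₁₀(5.1) = 71.649 dB; L_B = 93.5 − 20·log₁₀(3.2) = 83.397 dB.
Combined: 10·log₁₀(10^(71.649/10)+10^(83.397/10)) = 83.68 dB SPL.

83.68 dB SPL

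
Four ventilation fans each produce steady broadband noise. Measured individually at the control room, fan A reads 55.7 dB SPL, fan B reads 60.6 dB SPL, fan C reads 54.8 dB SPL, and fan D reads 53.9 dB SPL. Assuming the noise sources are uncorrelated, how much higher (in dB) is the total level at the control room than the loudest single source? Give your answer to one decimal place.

Uncorrelated sources add in intensity (power), not in dB.
L_total = 10·log₁₀(10^(55.7/10) + 10^(60.6/10) + 10^(54.8/10) + 10^(53.9/10)) = 63.15 dB SPL.
Excess over the loudest (60.6 dB): 63.15 − 60.6 = 2.6 dB.

2.6 dB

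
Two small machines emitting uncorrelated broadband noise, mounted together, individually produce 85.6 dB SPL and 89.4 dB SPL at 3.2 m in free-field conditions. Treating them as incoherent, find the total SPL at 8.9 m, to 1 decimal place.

82.0 dB SPL

Combined at 3.2 m: 10·log₁₀(10^(85.6/10)+10^(89.4/10)) = 90.91 dB SPL.
Then apply −20·log₁₀(8.9/3.2) = -8.88 dB → 82.0 dB SPL.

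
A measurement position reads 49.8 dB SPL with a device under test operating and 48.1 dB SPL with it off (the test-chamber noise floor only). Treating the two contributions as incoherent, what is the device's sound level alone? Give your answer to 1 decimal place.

44.9 dB SPL

Background correction is a power subtraction:
L_src = 10·log₁₀(10^(49.8/10) − 10^(48.1/10)) = 10·log₁₀(30930) = 44.9 dB SPL.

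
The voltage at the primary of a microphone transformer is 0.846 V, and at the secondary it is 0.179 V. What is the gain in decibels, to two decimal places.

For a voltage ratio, dB = 20·log₁₀(V₂/V₁).
20·log₁₀(0.179/0.846) = 20·log₁₀(0.2116) = -13.49 dB.

-13.49 dB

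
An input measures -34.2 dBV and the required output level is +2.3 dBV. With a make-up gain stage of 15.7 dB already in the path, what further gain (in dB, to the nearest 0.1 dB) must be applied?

The required make-up gain is the shortfall in the dB sum.
G = +2.3 − (-34.2) − 15.7 = 20.8 dB.

20.8 dB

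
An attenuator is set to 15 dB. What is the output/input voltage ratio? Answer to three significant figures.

0.178

Voltage ratio = 10^(dB/20).
10^(-15/20) = 10^(-0.7500) = 0.178.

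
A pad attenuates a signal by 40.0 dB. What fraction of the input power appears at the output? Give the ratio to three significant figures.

0.000100

Power ratio = 10^(dB/10).
10^(-40.0/10) = 10^(-4.000) = 0.000100.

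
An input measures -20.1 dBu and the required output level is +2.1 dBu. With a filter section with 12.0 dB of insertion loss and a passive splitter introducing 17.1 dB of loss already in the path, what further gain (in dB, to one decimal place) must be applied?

The required make-up gain is the shortfall in the dB sum.
G = +2.1 − (-20.1) + 12.0 + 17.1 = 51.3 dB.

51.3 dB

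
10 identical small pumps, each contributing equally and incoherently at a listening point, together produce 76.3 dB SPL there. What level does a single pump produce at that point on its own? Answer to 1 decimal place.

66.3 dB SPL

10 equal incoherent sources add 10·log₁₀(10) = 10.00 dB over one source.
L_one = 76.3 − 10.00 = 66.3 dB SPL.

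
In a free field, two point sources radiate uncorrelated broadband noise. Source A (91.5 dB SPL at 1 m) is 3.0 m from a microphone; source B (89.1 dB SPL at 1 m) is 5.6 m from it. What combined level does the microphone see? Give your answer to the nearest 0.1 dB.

At the listener: L_A = 91.5 − 20·log₁₀(3.0) = 81.96 dB; L_B = 89.1 − 20·log₁₀(5.6) = 74.14 dB.
Combined: 10·log₁₀(10^(81.96/10)+10^(74.14/10)) = 82.6 dB SPL.

82.6 dB SPL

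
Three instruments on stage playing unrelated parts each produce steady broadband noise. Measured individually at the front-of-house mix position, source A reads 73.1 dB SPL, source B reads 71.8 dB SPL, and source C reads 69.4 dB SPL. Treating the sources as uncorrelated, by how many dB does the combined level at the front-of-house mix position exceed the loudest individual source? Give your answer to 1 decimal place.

Incoherent sources sum as intensities:
L_total = 10·log₁₀(10^(73.1/10) + 10^(71.8/10) + 10^(69.4/10)) = 76.46 dB SPL.
Excess over the loudest (73.1 dB): 76.46 − 73.1 = 3.4 dB.

3.4 dB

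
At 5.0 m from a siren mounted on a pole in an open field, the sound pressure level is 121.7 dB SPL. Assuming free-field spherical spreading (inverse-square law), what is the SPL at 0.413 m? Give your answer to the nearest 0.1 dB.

143.4 dB SPL

Free-field point source: level drops by 20·log₁₀ of the distance ratio.
ΔL = −20·log₁₀(0.413/5.0) = 21.66 dB, so L₂ = 121.7 + (21.66) = 143.4 dB SPL.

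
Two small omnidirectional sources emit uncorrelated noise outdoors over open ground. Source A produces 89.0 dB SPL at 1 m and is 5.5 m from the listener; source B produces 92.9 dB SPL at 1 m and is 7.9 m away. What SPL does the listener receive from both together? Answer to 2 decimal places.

At the listener: L_A = 89.0 − 20·log₁₀(5.5) = 74.193 dB; L_B = 92.9 − 20·log₁₀(7.9) = 74.947 dB.
Combined: 10·log₁₀(10^(74.193/10)+10^(74.947/10)) = 77.60 dB SPL.

77.60 dB SPL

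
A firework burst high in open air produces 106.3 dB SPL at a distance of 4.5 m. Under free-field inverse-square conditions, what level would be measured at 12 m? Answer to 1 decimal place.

Inverse-square spreading gives ΔL = −20·log₁₀(d₂/d₁).
ΔL = −20·log₁₀(12/4.5) = -8.52 dB, so L₂ = 106.3 + (-8.52) = 97.8 dB SPL.

97.8 dB SPL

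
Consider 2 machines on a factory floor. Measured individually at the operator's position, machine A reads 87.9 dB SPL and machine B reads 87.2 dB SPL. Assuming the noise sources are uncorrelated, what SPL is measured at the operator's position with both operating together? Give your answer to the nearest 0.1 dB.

90.6 dB SPL

Add the sources as powers (linear), then convert back to dB:
L_total = 10·log₁₀(10^(87.9/10) + 10^(87.2/10)) = 10·log₁₀(1141000000) = 90.6 dB SPL.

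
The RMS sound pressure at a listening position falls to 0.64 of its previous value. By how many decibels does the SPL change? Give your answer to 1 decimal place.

SPL change from a pressure ratio uses the 20·log₁₀ form:
20·log₁₀(0.64) = -3.9 dB.

-3.9 dB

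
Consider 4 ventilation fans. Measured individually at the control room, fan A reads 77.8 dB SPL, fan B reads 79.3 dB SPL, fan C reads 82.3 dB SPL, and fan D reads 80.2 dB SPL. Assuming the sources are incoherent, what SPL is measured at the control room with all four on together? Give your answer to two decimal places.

Incoherent sources sum as intensities:
L_total = 10·log₁₀(10^(77.8/10) + 10^(79.3/10) + 10^(82.3/10) + 10^(80.2/10)) = 10·log₁₀(419900000) = 86.23 dB SPL.

86.23 dB SPL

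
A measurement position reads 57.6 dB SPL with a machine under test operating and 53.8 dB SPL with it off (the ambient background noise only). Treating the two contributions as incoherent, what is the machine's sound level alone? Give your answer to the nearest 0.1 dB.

55.3 dB SPL

Remove the background by subtracting linear intensities:
L_src = 10·log₁₀(10^(57.6/10) − 10^(53.8/10)) = 10·log₁₀(335600) = 55.3 dB SPL.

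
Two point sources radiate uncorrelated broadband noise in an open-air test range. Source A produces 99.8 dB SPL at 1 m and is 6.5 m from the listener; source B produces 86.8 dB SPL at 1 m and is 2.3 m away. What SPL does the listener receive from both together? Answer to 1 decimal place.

At the listener: L_A = 99.8 − 20·log₁₀(6.5) = 83.54 dB; L_B = 86.8 − 20·log₁₀(2.3) = 79.57 dB.
Combined: 10·log₁₀(10^(83.54/10)+10^(79.57/10)) = 85.0 dB SPL.

85.0 dB SPL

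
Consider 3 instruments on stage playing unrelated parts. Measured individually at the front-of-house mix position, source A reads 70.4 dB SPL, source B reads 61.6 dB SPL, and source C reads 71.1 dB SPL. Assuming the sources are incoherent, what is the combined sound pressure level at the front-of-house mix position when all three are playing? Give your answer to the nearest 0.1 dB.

Add the sources as powers (linear), then convert back to dB:
L_total = 10·log₁₀(10^(70.4/10) + 10^(61.6/10) + 10^(71.1/10)) = 10·log₁₀(25290000) = 74.0 dB SPL.

74.0 dB SPL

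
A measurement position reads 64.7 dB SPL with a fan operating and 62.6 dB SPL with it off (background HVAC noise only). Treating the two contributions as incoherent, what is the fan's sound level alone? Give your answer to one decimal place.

60.5 dB SPL

Background correction is a power subtraction:
L_src = 10·log₁₀(10^(64.7/10) − 10^(62.6/10)) = 10·log₁₀(1132000) = 60.5 dB SPL.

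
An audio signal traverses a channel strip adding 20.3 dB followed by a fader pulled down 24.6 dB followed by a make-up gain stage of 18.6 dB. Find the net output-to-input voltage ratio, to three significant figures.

5.19

Net gain = 20.3 + (−24.6) + 18.6 = 14.3 dB.
Voltage ratio = 10^(14.3/20) = 5.19.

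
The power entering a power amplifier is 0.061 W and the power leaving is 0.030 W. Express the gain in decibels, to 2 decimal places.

-3.08 dB

Power is a power quantity, so gain = 10·log₁₀(P_out/P_in).
10·log₁₀(0.030/0.061) = 10·log₁₀(0.4918) = -3.08 dB.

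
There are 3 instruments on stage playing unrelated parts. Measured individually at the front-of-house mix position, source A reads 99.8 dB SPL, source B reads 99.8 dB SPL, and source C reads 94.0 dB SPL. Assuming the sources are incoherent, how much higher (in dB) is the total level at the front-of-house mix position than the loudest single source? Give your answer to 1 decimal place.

Incoherent sources sum as intensities:
L_total = 10·log₁₀(10^(99.8/10) + 10^(99.8/10) + 10^(94.0/10)) = 103.35 dB SPL.
Excess over the loudest (99.8 dB): 103.35 − 99.8 = 3.5 dB.

3.5 dB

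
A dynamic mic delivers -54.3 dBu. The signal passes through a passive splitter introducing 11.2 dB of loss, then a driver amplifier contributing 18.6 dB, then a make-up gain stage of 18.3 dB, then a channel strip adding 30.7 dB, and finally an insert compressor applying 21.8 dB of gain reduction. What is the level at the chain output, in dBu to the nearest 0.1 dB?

Gain stages sum in dB:
-54.3 − 11.2 + 18.6 + 18.3 + 30.7 − 21.8 = -19.7 dBu.

-19.7 dBu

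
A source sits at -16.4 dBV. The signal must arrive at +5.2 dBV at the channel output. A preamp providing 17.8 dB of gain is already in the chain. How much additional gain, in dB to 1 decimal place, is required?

The required make-up gain is the shortfall in the dB sum.
G = +5.2 − (-16.4) − 17.8 = 3.8 dB.

3.8 dB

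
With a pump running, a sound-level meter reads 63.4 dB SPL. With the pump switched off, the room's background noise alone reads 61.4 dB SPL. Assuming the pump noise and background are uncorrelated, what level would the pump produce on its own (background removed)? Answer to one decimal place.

Remove the background by subtracting linear intensities:
L_src = 10·log₁₀(10^(63.4/10) − 10^(61.4/10)) = 10·log₁₀(807400) = 59.1 dB SPL.

59.1 dB SPL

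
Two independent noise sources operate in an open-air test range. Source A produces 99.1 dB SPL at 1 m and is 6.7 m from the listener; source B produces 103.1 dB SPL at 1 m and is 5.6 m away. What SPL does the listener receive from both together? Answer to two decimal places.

At the listener: L_A = 99.1 − 20·log₁₀(6.7) = 82.579 dB; L_B = 103.1 − 20·log₁₀(5.6) = 88.136 dB.
Combined: 10·log₁₀(10^(82.579/10)+10^(88.136/10)) = 89.20 dB SPL.

89.20 dB SPL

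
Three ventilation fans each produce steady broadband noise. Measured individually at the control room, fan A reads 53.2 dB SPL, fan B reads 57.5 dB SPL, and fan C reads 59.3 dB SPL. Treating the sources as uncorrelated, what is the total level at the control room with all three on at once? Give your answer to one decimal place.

Add the sources as powers (linear), then convert back to dB:
L_total = 10·log₁₀(10^(53.2/10) + 10^(57.5/10) + 10^(59.3/10)) = 10·log₁₀(1622000) = 62.1 dB SPL.

62.1 dB SPL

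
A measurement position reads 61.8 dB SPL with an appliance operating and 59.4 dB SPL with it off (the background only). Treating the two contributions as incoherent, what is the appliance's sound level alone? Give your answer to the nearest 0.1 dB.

58.1 dB SPL

Background correction is a power subtraction:
L_src = 10·log₁₀(10^(61.8/10) − 10^(59.4/10)) = 10·log₁₀(642600) = 58.1 dB SPL.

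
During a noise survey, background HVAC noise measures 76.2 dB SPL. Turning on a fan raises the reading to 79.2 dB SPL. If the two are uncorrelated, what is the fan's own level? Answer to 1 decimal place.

76.2 dB SPL

Subtract intensities: L_src = 10·log₁₀(10^(L_total/10) − 10^(L_bg/10)).
L_src = 10·log₁₀(10^(79.2/10) − 10^(76.2/10)) = 10·log₁₀(41490000) = 76.2 dB SPL.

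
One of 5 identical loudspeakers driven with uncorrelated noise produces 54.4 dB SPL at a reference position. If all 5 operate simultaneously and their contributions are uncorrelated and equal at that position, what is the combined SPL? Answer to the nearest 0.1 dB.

5 equal incoherent sources raise the level by 10·log₁₀(5) = 6.99 dB.
L_total = 54.4 + 6.99 = 61.4 dB SPL.

61.4 dB SPL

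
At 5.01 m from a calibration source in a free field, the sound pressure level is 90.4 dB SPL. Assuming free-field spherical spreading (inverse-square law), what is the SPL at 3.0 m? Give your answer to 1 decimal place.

Free-field point source: level drops by 20·log₁₀ of the distance ratio.
ΔL = −20·log₁₀(3.0/5.01) = 4.45 dB, so L₂ = 90.4 + (4.45) = 94.9 dB SPL.

94.9 dB SPL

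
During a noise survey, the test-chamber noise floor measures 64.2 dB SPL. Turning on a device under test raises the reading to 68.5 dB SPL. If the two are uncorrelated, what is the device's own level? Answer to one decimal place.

66.5 dB SPL

Background correction is a power subtraction:
L_src = 10·log₁₀(10^(68.5/10) − 10^(64.2/10)) = 10·log₁₀(4449000) = 66.5 dB SPL.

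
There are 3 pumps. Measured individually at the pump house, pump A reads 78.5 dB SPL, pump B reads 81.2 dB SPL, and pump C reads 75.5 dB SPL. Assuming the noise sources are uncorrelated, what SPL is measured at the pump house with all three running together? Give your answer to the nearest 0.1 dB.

Add the sources as powers (linear), then convert back to dB:
L_total = 10·log₁₀(10^(78.5/10) + 10^(81.2/10) + 10^(75.5/10)) = 10·log₁₀(238100000) = 83.8 dB SPL.

83.8 dB SPL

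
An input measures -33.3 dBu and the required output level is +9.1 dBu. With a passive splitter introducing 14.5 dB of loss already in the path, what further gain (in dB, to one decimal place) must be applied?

The required make-up gain is the shortfall in the dB sum.
G = +9.1 − (-33.3) + 14.5 = 56.9 dB.

56.9 dB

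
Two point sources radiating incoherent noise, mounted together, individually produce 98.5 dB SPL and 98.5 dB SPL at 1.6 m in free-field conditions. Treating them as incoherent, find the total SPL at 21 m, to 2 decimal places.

79.15 dB SPL

Combined at 1.6 m: 10·log₁₀(10^(98.5/10)+10^(98.5/10)) = 101.510 dB SPL.
Then apply −20·log₁₀(21/1.6) = -22.362 dB → 79.15 dB SPL.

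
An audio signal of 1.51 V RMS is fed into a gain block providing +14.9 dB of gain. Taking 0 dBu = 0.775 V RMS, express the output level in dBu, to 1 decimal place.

Input level: 20·log₁₀(1.51/0.775) = 5.79 dBu.
Output: 5.79 + 14.9 = +20.7 dBu.

+20.7 dBu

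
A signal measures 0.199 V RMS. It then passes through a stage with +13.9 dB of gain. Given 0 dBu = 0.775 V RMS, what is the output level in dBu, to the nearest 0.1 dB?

Input level: 20·log₁₀(0.199/0.775) = -11.81 dBu.
Output: -11.81 + 13.9 = +2.1 dBu.

+2.1 dBu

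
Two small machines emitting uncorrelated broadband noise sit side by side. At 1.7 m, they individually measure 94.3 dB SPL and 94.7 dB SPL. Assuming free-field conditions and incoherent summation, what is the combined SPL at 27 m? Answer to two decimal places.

Combined at 1.7 m: 10·log₁₀(10^(94.3/10)+10^(94.7/10)) = 97.515 dB SPL.
Then apply −20·log₁₀(27/1.7) = -24.018 dB → 73.50 dB SPL.

73.50 dB SPL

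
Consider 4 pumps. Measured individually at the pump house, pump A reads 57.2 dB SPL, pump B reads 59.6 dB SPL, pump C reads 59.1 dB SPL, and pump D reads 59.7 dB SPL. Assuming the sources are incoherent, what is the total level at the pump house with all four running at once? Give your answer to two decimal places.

Uncorrelated sources add in intensity (power), not in dB.
L_total = 10·log₁₀(10^(57.2/10) + 10^(59.6/10) + 10^(59.1/10) + 10^(59.7/10)) = 10·log₁₀(3183000) = 65.03 dB SPL.

65.03 dB SPL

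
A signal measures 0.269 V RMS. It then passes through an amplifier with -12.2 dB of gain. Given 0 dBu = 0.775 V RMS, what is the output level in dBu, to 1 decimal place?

-21.4 dBu

Input level: 20·log₁₀(0.269/0.775) = -9.19 dBu.
Output: -9.19 − 12.2 = -21.4 dBu.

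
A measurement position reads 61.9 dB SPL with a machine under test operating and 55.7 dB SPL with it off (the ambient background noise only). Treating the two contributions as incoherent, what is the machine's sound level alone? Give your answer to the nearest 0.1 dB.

60.7 dB SPL

Background correction is a power subtraction:
L_src = 10·log₁₀(10^(61.9/10) − 10^(55.7/10)) = 10·log₁₀(1177000) = 60.7 dB SPL.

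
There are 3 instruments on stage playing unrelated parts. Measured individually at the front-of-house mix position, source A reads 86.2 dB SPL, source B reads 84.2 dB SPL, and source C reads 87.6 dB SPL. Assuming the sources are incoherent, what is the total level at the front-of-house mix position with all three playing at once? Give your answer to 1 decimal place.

91.0 dB SPL

Incoherent sources sum as intensities:
L_total = 10·log₁₀(10^(86.2/10) + 10^(84.2/10) + 10^(87.6/10)) = 10·log₁₀(1255000000) = 91.0 dB SPL.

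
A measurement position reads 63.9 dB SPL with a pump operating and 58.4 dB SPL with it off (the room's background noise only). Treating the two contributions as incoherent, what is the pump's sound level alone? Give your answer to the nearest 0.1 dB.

Remove the background by subtracting linear intensities:
L_src = 10·log₁₀(10^(63.9/10) − 10^(58.4/10)) = 10·log₁₀(1763000) = 62.5 dB SPL.

62.5 dB SPL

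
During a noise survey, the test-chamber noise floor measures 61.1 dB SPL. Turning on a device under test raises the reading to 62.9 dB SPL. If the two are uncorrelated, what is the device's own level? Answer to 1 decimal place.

58.2 dB SPL

Remove the background by subtracting linear intensities:
L_src = 10·log₁₀(10^(62.9/10) − 10^(61.1/10)) = 10·log₁₀(661600) = 58.2 dB SPL.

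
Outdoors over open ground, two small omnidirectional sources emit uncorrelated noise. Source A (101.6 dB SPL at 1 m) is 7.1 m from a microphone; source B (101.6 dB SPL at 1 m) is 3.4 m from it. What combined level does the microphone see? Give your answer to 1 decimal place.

91.9 dB SPL

At the listener: L_A = 101.6 − 20·log₁₀(7.1) = 84.57 dB; L_B = 101.6 − 20·log₁₀(3.4) = 90.97 dB.
Combined: 10·log₁₀(10^(84.57/10)+10^(90.97/10)) = 91.9 dB SPL.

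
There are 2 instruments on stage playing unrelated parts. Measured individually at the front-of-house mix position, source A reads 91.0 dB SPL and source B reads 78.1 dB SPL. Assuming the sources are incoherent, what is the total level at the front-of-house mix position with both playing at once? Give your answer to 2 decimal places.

Add the sources as powers (linear), then convert back to dB:
L_total = 10·log₁₀(10^(91.0/10) + 10^(78.1/10)) = 10·log₁₀(1323000000) = 91.22 dB SPL.

91.22 dB SPL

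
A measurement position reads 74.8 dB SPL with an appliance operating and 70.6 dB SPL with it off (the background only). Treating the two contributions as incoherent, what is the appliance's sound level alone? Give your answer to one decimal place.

Background correction is a power subtraction:
L_src = 10·log₁₀(10^(74.8/10) − 10^(70.6/10)) = 10·log₁₀(18720000) = 72.7 dB SPL.

72.7 dB SPL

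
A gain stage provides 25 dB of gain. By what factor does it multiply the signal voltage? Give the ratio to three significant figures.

Voltage ratio = 10^(dB/20).
10^(25/20) = 10^(1.250) = 17.8.

17.8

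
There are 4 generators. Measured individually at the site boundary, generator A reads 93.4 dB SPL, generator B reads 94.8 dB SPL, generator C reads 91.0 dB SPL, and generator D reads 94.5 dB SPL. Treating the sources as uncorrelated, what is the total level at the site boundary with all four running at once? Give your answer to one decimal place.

Add the sources as powers (linear), then convert back to dB:
L_total = 10·log₁₀(10^(93.4/10) + 10^(94.8/10) + 10^(91.0/10) + 10^(94.5/10)) = 10·log₁₀(9285000000) = 99.7 dB SPL.

99.7 dB SPL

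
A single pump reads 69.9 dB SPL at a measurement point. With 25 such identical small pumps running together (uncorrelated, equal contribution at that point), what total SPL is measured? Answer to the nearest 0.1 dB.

83.9 dB SPL

25 equal incoherent sources raise the level by 10·log₁₀(25) = 13.98 dB.
L_total = 69.9 + 13.98 = 83.9 dB SPL.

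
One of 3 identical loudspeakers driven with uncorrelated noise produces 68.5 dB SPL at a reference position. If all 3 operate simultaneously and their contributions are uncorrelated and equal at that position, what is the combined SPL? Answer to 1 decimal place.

3 equal incoherent sources raise the level by 10·log₁₀(3) = 4.77 dB.
L_total = 68.5 + 4.77 = 73.3 dB SPL.

73.3 dB SPL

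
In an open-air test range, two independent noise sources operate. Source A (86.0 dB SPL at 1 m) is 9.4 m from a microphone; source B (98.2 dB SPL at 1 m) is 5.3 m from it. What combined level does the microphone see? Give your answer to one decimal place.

At the listener: L_A = 86.0 − 20·log₁₀(9.4) = 66.54 dB; L_B = 98.2 − 20·log₁₀(5.3) = 83.71 dB.
Combined: 10·log₁₀(10^(66.54/10)+10^(83.71/10)) = 83.8 dB SPL.

83.8 dB SPL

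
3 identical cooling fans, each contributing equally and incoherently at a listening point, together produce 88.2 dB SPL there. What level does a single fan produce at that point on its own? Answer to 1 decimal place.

3 equal incoherent sources add 10·log₁₀(3) = 4.77 dB over one source.
L_one = 88.2 − 4.77 = 83.4 dB SPL.

83.4 dB SPL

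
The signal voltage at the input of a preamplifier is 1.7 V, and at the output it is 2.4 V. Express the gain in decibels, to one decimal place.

Voltage is an amplitude quantity, so gain = 20·log₁₀(V_out/V_in).
20·log₁₀(2.4/1.7) = 20·log₁₀(1.412) = 3.0 dB.

3.0 dB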